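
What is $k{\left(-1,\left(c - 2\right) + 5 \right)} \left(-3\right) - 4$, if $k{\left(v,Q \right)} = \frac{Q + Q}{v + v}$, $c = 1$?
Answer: $8$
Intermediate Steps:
$k{\left(v,Q \right)} = \frac{Q}{v}$ ($k{\left(v,Q \right)} = \frac{2 Q}{2 v} = 2 Q \frac{1}{2 v} = \frac{Q}{v}$)
$k{\left(-1,\left(c - 2\right) + 5 \right)} \left(-3\right) - 4 = \frac{\left(1 - 2\right) + 5}{-1} \left(-3\right) - 4 = \left(-1 + 5\right) \left(-1\right) \left(-3\right) - 4 = 4 \left(-1\right) \left(-3\right) - 4 = \left(-4\right) \left(-3\right) - 4 = 12 - 4 = 8$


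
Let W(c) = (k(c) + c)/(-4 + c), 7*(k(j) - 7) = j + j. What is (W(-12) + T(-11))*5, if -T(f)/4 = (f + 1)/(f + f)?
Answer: -7955/1232 ≈ -6.4570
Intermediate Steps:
k(j) = 7 + 2*j/7 (k(j) = 7 + (j + j)/7 = 7 + (2*j)/7 = 7 + 2*j/7)
T(f) = -2*(1 + f)/f (T(f) = -4*(f + 1)/(f + f) = -4*(1 + f)/(2*f) = -4*(1 + f)*1/(2*f) = -2*(1 + f)/f)
W(c) = (7 + 9*c/7)/(-4 + c) (W(c) = ((7 + 2*c/7) + c)/(-4 + c) = (7 + 9*c/7)/(-4 + c))
(W(-12) + T(-11))*5 = ((49 + 9*(-12))/(7*(-4 - 12)) + (-2 - 2/(-11)))*5 = ((1/7)*(49 - 108)/(-16) + (-2 - 2*(-1/11)))*5 = ((1/7)*(-1/16)*(-59) + (-2 + 2/11))*5 = (59/112 - 20/11)*5 = -1591/1232*5 = -7955/1232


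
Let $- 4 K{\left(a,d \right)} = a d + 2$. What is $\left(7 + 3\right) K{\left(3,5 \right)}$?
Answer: $- \frac{85}{2} \approx -42.5$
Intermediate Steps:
$K{\left(a,d \right)} = - \frac{1}{2} - \frac{a d}{4}$ ($K{\left(a,d \right)} = - \frac{a d + 2}{4} = - \frac{2 + a d}{4} = - \frac{1}{2} - \frac{a d}{4}$)
$\left(7 + 3\right) K{\left(3,5 \right)} = \left(7 + 3\right) \left(- \frac{1}{2} - \frac{3}{4} \cdot 5\right) = 10 \left(- \frac{1}{2} - \frac{15}{4}\right) = 10 \left(- \frac{17}{4}\right) = - \frac{85}{2}$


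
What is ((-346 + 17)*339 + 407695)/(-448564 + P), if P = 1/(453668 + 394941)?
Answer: -251327435876/380655447475 ≈ -0.66025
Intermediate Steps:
P = 1/848609 ≈ 1.1784e-6
((-346 + 17)*339 + 407695)/(-448564 + P) = ((-346 + 17)*339 + 407695)/(-448564 + 1/848609) = (-329*339 + 407695)/(-380655447475/848609) = (-111531 + 407695)*(-848609/380655447475) = 296164*(-848609/380655447475) = -251327435876/380655447475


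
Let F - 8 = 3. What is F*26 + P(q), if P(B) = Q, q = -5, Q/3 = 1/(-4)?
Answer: 1141/4 ≈ 285.25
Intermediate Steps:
Q = -¾ (Q = 3/(-4) = 3*(-¼) = -¾ ≈ -0.75000)
F = 11 (F = 8 + 3 = 11)
P(B) = -¾
F*26 + P(q) = 11*26 - ¾ = 286 - ¾ = 1141/4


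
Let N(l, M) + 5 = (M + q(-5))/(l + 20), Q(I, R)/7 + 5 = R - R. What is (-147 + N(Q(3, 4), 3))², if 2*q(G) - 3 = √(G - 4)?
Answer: (1523 + I)²/100 ≈ 23195.0 + 30.46*I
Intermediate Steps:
Q(I, R) = -35 (Q(I, R) = -35 + 7*(R - R) = -35 + 7*0 = -35 + 0 = -35)
q(G) = 3/2 + √(-4 + G)/2 (q(G) = 3/2 + √(G - 4)/2 = 3/2 + √(-4 + G)/2)
N(l, M) = -5 + (3/2 + M + 3*I/2)/(20 + l) (N(l, M) = -5 + (M + (3/2 + √(-4 - 5)/2))/(l + 20) = -5 + (M + (3/2 + √(-9)/2))/(20 + l) = -5 + (M + (3/2 + (3*I)/2))/(20 + l) = -5 + (M + (3/2 + 3*I/2))/(20 + l) = -5 + (3/2 + M + 3*I/2)/(20 + l))
(-147 + N(Q(3, 4), 3))² = (-147 + (-197 - 10*(-35) + 2*3 + 3*I)/(2*(20 - 35)))² = (-147 + (½)*(-197 + 350 + 6 + 3*I)/(-15))² = (-147 + (½)*(-1/15)*(159 + 3*I))² = (-147 + (-53/10 - I/10))² = (-1523/10 - I/10)²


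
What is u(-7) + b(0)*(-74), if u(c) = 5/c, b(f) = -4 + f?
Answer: 2067/7 ≈ 295.29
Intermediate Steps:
u(-7) + b(0)*(-74) = 5/(-7) + (-4 + 0)*(-74) = 5*(-⅐) - 4*(-74) = -5/7 + 296 = 2067/7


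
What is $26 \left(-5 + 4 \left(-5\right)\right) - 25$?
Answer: $-675$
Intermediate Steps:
$26 \left(-5 + 4 \left(-5\right)\right) - 25 = 26 \left(-5 - 20\right) - 25 = 26 \left(-25\right) - 25 = -650 - 25 = -675$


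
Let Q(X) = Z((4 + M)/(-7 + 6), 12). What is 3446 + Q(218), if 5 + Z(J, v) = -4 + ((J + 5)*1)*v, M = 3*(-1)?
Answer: 3485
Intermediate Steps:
M = -3
Z(J, v) = -9 + v*(5 + J) (Z(J, v) = -5 + (-4 + ((J + 5)*1)*v) = -5 + (-4 + ((5 + J)*1)*v) = -5 + (-4 + (5 + J)*v) = -5 + (-4 + v*(5 + J)) = -9 + v*(5 + J))
Q(X) = 39 (Q(X) = -9 + 5*12 + ((4 - 3)/(-7 + 6))*12 = -9 + 60 + (1/(-1))*12 = -9 + 60 + (1*(-1))*12 = -9 + 60 - 1*12 = -9 + 60 - 12 = 39)
3446 + Q(218) = 3446 + 39 = 3485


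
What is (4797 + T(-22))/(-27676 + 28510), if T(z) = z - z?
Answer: 1599/278 ≈ 5.7518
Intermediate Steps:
T(z) = 0
(4797 + T(-22))/(-27676 + 28510) = (4797 + 0)/(-27676 + 28510) = 4797/834 = 4797*(1/834) = 1599/278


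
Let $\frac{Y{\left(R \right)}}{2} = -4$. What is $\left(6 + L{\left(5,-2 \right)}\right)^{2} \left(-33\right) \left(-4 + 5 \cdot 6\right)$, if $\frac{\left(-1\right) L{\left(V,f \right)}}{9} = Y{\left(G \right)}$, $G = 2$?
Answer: $-5220072$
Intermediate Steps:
$Y{\left(R \right)} = -8$ ($Y{\left(R \right)} = 2 \left(-4\right) = -8$)
$L{\left(V,f \right)} = 72$ ($L{\left(V,f \right)} = \left(-9\right) \left(-8\right) = 72$)
$\left(6 + L{\left(5,-2 \right)}\right)^{2} \left(-33\right) \left(-4 + 5 \cdot 6\right) = \left(6 + 72\right)^{2} \left(-33\right) \left(-4 + 5 \cdot 6\right) = 78^{2} \left(-33\right) \left(-4 + 30\right) = 6084 \left(-33\right) 26 = \left(-200772\right) 26 = -5220072$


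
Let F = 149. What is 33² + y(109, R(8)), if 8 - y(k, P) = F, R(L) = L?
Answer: 948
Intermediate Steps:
y(k, P) = -141 (y(k, P) = 8 - 1*149 = 8 - 149 = -141)
33² + y(109, R(8)) = 33² - 141 = 1089 - 141 = 948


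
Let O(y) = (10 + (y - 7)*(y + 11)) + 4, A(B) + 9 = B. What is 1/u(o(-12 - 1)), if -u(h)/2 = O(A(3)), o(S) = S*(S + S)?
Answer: 1/102 ≈ 0.0098039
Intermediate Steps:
A(B) = -9 + B
O(y) = 14 + (-7 + y)*(11 + y) (O(y) = (10 + (-7 + y)*(11 + y)) + 4 = 14 + (-7 + y)*(11 + y))
o(S) = 2*S**2 (o(S) = S*(2*S) = 2*S**2)
u(h) = 102 (u(h) = -2*(-63 + (-9 + 3)**2 + 4*(-9 + 3)) = -2*(-63 + (-6)**2 + 4*(-6)) = -2*(-63 + 36 - 24) = -2*(-51) = 102)
1/u(o(-12 - 1)) = 1/102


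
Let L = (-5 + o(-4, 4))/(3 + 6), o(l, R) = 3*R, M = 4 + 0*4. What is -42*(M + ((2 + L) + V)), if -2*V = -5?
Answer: -1169/3 ≈ -389.67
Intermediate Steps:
M = 4 (M = 4 + 0 = 4)
V = 5/2 (V = -1/2*(-5) = 5/2 ≈ 2.5000)
L = 7/9 (L = (-5 + 3*4)/(3 + 6) = (-5 + 12)/9 = 7*(1/9) = 7/9 ≈ 0.77778)
-42*(M + ((2 + L) + V)) = -42*(4 + ((2 + 7/9) + 5/2)) = -42*(4 + (25/9 + 5/2)) = -42*(4 + 95/18) = -42*167/18 = -1169/3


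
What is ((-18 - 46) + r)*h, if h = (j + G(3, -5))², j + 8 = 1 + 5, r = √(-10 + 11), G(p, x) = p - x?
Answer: -2268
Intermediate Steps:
r = 1 (r = √1 = 1)
j = -2 (j = -8 + (1 + 5) = -8 + 6 = -2)
h = 36 (h = (-2 + (3 - 1*(-5)))² = (-2 + (3 + 5))² = (-2 + 8)² = 6² = 36)
((-18 - 46) + r)*h = ((-18 - 46) + 1)*36 = (-64 + 1)*36 = -63*36 = -2268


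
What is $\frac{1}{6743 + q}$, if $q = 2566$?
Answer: $\frac{1}{9309} \approx 0.00010742$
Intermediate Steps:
$\frac{1}{6743 + q} = \frac{1}{6743 + 2566} = \frac{1}{9309}$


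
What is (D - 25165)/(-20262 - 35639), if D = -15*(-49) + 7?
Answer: 24423/55901 ≈ 0.43690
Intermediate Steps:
D = 742 (D = 735 + 7 = 742)
(D - 25165)/(-20262 - 35639) = (742 - 25165)/(-20262 - 35639) = -24423/(-55901) = -24423*(-1/55901) = 24423/55901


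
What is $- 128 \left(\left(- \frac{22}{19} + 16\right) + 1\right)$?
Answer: $- \frac{38528}{19} \approx -2027.8$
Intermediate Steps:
$- 128 \left(\left(- \frac{22}{19} + 16\right) + 1\right) = - 128 \left(\frac{282}{19} + 1\right) = \left(-128\right) \frac{301}{19} = - \frac{38528}{19}$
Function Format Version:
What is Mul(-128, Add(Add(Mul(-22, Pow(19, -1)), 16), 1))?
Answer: Rational(-38528, 19) ≈ -2027.8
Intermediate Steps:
Mul(-128, Add(Add(Mul(-22, Pow(19, -1)), 16), 1)) = Mul(-128, Add(Add(Mul(-22, Rational(1, 19)), 16), 1)) = Mul(-128, Add(Add(Rational(-22, 19), 16), 1)) = Mul(-128, Add(Rational(282, 19), 1)) = Mul(-128, Rational(301, 19)) = Rational(-38528, 19)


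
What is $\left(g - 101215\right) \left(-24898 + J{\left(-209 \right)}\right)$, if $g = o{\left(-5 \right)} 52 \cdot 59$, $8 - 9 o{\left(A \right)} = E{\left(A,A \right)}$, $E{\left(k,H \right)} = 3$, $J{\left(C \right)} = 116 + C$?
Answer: $\frac{22381814645}{9} \approx 2.4869 \cdot 10^{9}$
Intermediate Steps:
$o{\left(A \right)} = \frac{5}{9}$ ($o{\left(A \right)} = \frac{8}{9} - \frac{1}{3} = \frac{5}{9}$)
$g = \frac{15340}{9}$ ($g = \frac{5}{9} \cdot 52 \cdot 59 = \frac{260}{9} \cdot 59 = \frac{15340}{9} \approx 1704.4$)
$\left(g - 101215\right) \left(-24898 + J{\left(-209 \right)}\right) = \left(\frac{15340}{9} - 101215\right) \left(-24898 + \left(116 - 209\right)\right) = - \frac{895595 \left(-24898 - 93\right)}{9} = \left(- \frac{895595}{9}\right) \left(-24991\right) = \frac{22381814645}{9}$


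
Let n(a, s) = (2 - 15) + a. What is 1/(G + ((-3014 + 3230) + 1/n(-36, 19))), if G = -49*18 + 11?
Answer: -49/32096 ≈ -0.0015267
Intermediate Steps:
n(a, s) = -13 + a
G = -871 (G = -882 + 11 = -871)
1/(G + ((-3014 + 3230) + 1/n(-36, 19))) = 1/(-871 + ((-3014 + 3230) + 1/(-13 - 36))) = 1/(-871 + (216 + 1/(-49))) = 1/(-871 + (216 - 1/49)) = 1/(-871 + 10583/49) = 1/(-32096/49) = -49/32096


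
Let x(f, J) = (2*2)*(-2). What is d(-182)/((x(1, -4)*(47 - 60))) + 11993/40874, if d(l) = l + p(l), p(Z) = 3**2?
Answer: -2911965/2125448 ≈ -1.3700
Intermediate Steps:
p(Z) = 9
x(f, J) = -8 (x(f, J) = 4*(-2) = -8)
d(l) = 9 + l (d(l) = l + 9 = 9 + l)
d(-182)/((x(1, -4)*(47 - 60))) + 11993/40874 = (9 - 182)/((-8*(47 - 60))) + 11993/40874 = -173/((-8*(-13))) + 11993*(1/40874) = -173/104 + 11993/40874 = -2911965/2125448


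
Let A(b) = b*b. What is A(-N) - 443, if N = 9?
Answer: -362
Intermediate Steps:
A(b) = b**2
A(-N) - 443 = (-1*9)**2 - 443 = (-9)**2 - 443 = 81 - 443 = -362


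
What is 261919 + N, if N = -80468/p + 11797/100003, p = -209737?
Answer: 5493585853924702/20974329211 ≈ 2.6192e+5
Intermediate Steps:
N = 10521308793/20974329211 (N = -80468/(-209737) + 11797/100003 = -80468*(-1/209737) + 11797*(1/100003) = 80468/209737 + 11797/100003 = 10521308793/20974329211 ≈ 0.50163)
261919 + N = 261919 + 10521308793/20974329211 = 5493585853924702/20974329211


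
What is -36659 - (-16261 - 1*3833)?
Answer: -16565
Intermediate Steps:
-36659 - (-16261 - 1*3833) = -36659 - (-16261 - 3833) = -36659 - 1*(-20094) = -36659 + 20094 = -16565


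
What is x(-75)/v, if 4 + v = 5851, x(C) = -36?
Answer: -12/1949 ≈ -0.0061570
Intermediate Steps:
v = 5847 (v = -4 + 5851 = 5847)
x(-75)/v = -36/5847 = -36*1/5847 = -12/1949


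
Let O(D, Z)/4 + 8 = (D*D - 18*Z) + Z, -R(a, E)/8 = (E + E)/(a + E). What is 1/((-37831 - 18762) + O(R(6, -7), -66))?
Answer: -1/1961 ≈ -0.00050994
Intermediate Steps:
R(a, E) = -16*E/(E + a) (R(a, E) = -8*(E + E)/(a + E) = -8*2*E/(E + a) = -16*E/(E + a))
O(D, Z) = -32 - 68*Z + 4*D**2 (O(D, Z) = -32 + 4*((D*D - 18*Z) + Z) = -32 + 4*((D**2 - 18*Z) + Z) = -32 + 4*(D**2 - 17*Z) = -32 + (-68*Z + 4*D**2) = -32 - 68*Z + 4*D**2)
1/((-37831 - 18762) + O(R(6, -7), -66)) = 1/((-37831 - 18762) + (-32 - 68*(-66) + 4*(-16*(-7)/(-7 + 6))**2)) = 1/(-56593 + (-32 + 4488 + 4*(-16*(-7)/(-1))**2)) = 1/(-56593 + (-32 + 4488 + 4*(-16*(-7)*(-1))**2)) = 1/(-56593 + (-32 + 4488 + 4*(-112)**2)) = 1/(-56593 + (-32 + 4488 + 4*12544)) = 1/(-56593 + (-32 + 4488 + 50176)) = 1/(-56593 + 54632) = 1/(-1961) = -1/1961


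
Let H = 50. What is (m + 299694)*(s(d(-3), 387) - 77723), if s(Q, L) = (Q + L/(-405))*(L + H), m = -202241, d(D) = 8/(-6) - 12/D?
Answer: -337566082358/45 ≈ -7.5015e+9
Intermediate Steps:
d(D) = -4/3 - 12/D (d(D) = 8*(-⅙) - 12/D = -4/3 - 12/D)
s(Q, L) = (50 + L)*(Q - L/405) (s(Q, L) = (Q + L/(-405))*(L + 50) = (Q + L*(-1/405))*(50 + L) = (Q - L/405)*(50 + L) = (50 + L)*(Q - L/405))
(m + 299694)*(s(d(-3), 387) - 77723) = (-202241 + 299694)*((50*(-4/3 - 12/(-3)) - 10/81*387 - 1/405*387² + 387*(-4/3 - 12/(-3))) - 77723) = 97453*((50*(-4/3 - 12*(-⅓)) - 430/9 - 1/405*149769 + 387*(-4/3 - 12*(-⅓))) - 77723) = 97453*((50*(-4/3 + 4) - 430/9 - 1849/5 + 387*(-4/3 + 4)) - 77723) = 97453*((50*(8/3) - 430/9 - 1849/5 + 387*(8/3)) - 77723) = 97453*((400/3 - 430/9 - 1849/5 + 1032) - 77723) = 97453*(33649/45 - 77723) = 97453*(-3463886/45) = -337566082358/45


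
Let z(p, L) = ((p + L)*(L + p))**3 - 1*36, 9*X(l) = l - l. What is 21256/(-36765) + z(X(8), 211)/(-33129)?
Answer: -360484663477924961/135331965 ≈ -2.6637e+9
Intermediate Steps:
X(l) = 0 (X(l) = (l - l)/9 = (1/9)*0 = 0)
z(p, L) = -36 + (L + p)**6 (z(p, L) = ((L + p)*(L + p))**3 - 36 = ((L + p)**2)**3 - 36 = (L + p)**6 - 36 = -36 + (L + p)**6)
21256/(-36765) + z(X(8), 211)/(-33129) = 21256/(-36765) + (-36 + (211 + 0)**6)/(-33129) = 21256*(-1/36765) + (-36 + 211**6)*(-1/33129) = -21256/36765 + (-36 + 88245939632761)*(-1/33129) = -21256/36765 + 88245939632725*(-1/33129) = -21256/36765 - 88245939632725/33129 = -360484663477924961/135331965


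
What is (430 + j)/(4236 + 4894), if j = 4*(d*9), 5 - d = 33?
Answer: -289/4565 ≈ -0.063308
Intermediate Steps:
d = -28 (d = 5 - 1*33 = 5 - 33 = -28)
j = -1008 (j = 4*(-28*9) = 4*(-252) = -1008)
(430 + j)/(4236 + 4894) = (430 - 1008)/(4236 + 4894) = -578/9130 = -578*1/9130 = -289/4565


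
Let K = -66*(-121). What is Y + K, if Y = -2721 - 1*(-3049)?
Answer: 8314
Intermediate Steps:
Y = 328 (Y = -2721 + 3049 = 328)
K = 7986
Y + K = 328 + 7986 = 8314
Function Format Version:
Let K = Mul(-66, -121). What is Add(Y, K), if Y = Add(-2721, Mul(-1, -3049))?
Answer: 8314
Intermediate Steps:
Y = 328 (Y = Add(-2721, 3049) = 328)
K = 7986
Add(Y, K) = Add(328, 7986) = 8314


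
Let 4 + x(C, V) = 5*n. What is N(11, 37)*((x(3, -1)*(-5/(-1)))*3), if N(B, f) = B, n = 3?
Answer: 1815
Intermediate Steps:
x(C, V) = 11 (x(C, V) = -4 + 5*3 = -4 + 15 = 11)
N(11, 37)*((x(3, -1)*(-5/(-1)))*3) = 11*((11*(-5/(-1)))*3) = 11*((11*(-5*(-1)))*3) = 11*((11*5)*3) = 11*(55*3) = 11*165 = 1815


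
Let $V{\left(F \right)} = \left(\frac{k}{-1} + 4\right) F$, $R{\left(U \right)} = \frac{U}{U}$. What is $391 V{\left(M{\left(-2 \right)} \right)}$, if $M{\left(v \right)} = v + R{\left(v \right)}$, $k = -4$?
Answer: $-3128$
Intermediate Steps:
$R{\left(U \right)} = 1$
$M{\left(v \right)} = 1 + v$ ($M{\left(v \right)} = v + 1 = 1 + v$)
$V{\left(F \right)} = 8 F$ ($V{\left(F \right)} = \left(- \frac{4}{-1} + 4\right) F = \left(\left(-4\right) \left(-1\right) + 4\right) F = \left(4 + 4\right) F = 8 F$)
$391 V{\left(M{\left(-2 \right)} \right)} = 391 \cdot 8 \left(1 - 2\right) = 391 \cdot 8 \left(-1\right) = 391 \left(-8\right) = -3128$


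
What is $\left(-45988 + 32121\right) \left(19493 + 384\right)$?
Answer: $-275634359$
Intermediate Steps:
$\left(-45988 + 32121\right) \left(19493 + 384\right) = \left(-13867\right) 19877 = -275634359$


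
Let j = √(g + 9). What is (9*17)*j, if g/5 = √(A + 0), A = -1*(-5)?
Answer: 153*√(9 + 5*√5) ≈ 687.31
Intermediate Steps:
A = 5
g = 5*√5 (g = 5*√(5 + 0) = 5*√5 ≈ 11.180)
j = √(9 + 5*√5) (j = √(5*√5 + 9) = √(9 + 5*√5) ≈ 4.4923)
(9*17)*j = (9*17)*√(9 + 5*√5) = 153*√(9 + 5*√5)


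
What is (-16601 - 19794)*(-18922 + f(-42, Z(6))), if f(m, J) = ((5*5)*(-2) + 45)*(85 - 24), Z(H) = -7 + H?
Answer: 699766665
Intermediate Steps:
f(m, J) = -305 (f(m, J) = (25*(-2) + 45)*61 = (-50 + 45)*61 = -5*61 = -305)
(-16601 - 19794)*(-18922 + f(-42, Z(6))) = (-16601 - 19794)*(-18922 - 305) = -36395*(-19227) = 699766665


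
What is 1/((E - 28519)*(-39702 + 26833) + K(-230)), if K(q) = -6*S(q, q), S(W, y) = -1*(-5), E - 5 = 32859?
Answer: -1/55915835 ≈ -1.7884e-8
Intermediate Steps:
E = 32864 (E = 5 + 32859 = 32864)
S(W, y) = 5
K(q) = -30 (K(q) = -6*5 = -30)
1/((E - 28519)*(-39702 + 26833) + K(-230)) = 1/((32864 - 28519)*(-39702 + 26833) - 30) = 1/(4345*(-12869) - 30) = 1/(-55915805 - 30) = 1/(-55915835) = -1/55915835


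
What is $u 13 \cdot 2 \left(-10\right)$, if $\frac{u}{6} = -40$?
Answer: $62400$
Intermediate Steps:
$u = -240$ ($u = 6 \left(-40\right) = -240$)
$u 13 \cdot 2 \left(-10\right) = \left(-240\right) 13 \cdot 2 \left(-10\right) = \left(-3120\right) \left(-20\right) = 62400$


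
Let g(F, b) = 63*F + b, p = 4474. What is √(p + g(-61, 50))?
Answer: √681 ≈ 26.096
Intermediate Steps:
g(F, b) = b + 63*F
√(p + g(-61, 50)) = √(4474 + (50 + 63*(-61))) = √(4474 + (50 - 3843)) = √(4474 - 3793) = √681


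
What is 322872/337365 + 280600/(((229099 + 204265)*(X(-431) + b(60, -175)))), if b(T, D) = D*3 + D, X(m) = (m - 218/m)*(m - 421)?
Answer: 54110105751852811/56538882560584620 ≈ 0.95704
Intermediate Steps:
X(m) = (-421 + m)*(m - 218/m) (X(m) = (m - 218/m)*(-421 + m) = (-421 + m)*(m - 218/m))
b(T, D) = 4*D (b(T, D) = 3*D + D = 4*D)
322872/337365 + 280600/(((229099 + 204265)*(X(-431) + b(60, -175)))) = 322872/337365 + 280600/(((229099 + 204265)*((-218 + (-431)**2 - 421*(-431) + 91778/(-431)) + 4*(-175)))) = 322872*(1/337365) + 280600/((433364*((-218 + 185761 + 181451 + 91778*(-1/431)) - 700))) = 107624/112455 + 280600/((433364*((-218 + 185761 + 181451 - 91778/431) - 700))) = 107624/112455 + 280600/((433364*(158082636/431 - 700))) = 107624/112455 + 280600/((433364*(157780936/431))) = 107624/112455 + 280600/(68376577548704/431) = 107624/112455 + 280600*(431/68376577548704) = 107624/112455 + 15117325/8547072193588 = 54110105751852811/56538882560584620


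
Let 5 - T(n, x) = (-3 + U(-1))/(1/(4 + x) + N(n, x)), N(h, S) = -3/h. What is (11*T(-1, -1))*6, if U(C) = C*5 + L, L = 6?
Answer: 1848/5 ≈ 369.60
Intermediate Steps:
U(C) = 6 + 5*C (U(C) = C*5 + 6 = 5*C + 6 = 6 + 5*C)
T(n, x) = 5 + 2/(1/(4 + x) - 3/n) (T(n, x) = 5 - (-3 + (6 + 5*(-1)))/(1/(4 + x) - 3/n) = 5 - (-3 + (6 - 5))/(1/(4 + x) - 3/n) = 5 - (-3 + 1)/(1/(4 + x) - 3/n) = 5 - (-2)/(1/(4 + x) - 3/n) = 5 + 2/(1/(4 + x) - 3/n))
(11*T(-1, -1))*6 = (11*((-60 - 15*(-1) - (13 + 2*(-1)))/(-12 - 1 - 3*(-1))))*6 = (11*((-60 + 15 - (13 - 2))/(-12 - 1 + 3)))*6 = (11*((-60 + 15 - 1*11)/(-10)))*6 = (11*(-(-60 + 15 - 11)/10))*6 = (11*(-⅒*(-56)))*6 = (11*(28/5))*6 = (308/5)*6 = 1848/5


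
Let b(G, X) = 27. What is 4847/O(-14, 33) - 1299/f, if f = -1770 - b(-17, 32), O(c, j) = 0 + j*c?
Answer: -2703307/276738 ≈ -9.7685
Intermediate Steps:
O(c, j) = c*j (O(c, j) = 0 + c*j = c*j)
f = -1797 (f = -1770 - 1*27 = -1770 - 27 = -1797)
4847/O(-14, 33) - 1299/f = 4847/((-14*33)) - 1299/(-1797) = 4847/(-462) - 1299*(-1/1797) = 4847*(-1/462) + 433/599 = -4847/462 + 433/599 = -2703307/276738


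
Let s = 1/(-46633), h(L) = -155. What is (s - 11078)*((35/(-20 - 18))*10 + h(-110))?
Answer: 1611793170000/886027 ≈ 1.8191e+6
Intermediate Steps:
s = -1/46633 ≈ -2.1444e-5
(s - 11078)*((35/(-20 - 18))*10 + h(-110)) = (-1/46633 - 11078)*((35/(-20 - 18))*10 - 155) = -516600375*((35/(-38))*10 - 155)/46633 = -516600375*(-1/38*35*10 - 155)/46633 = -516600375*(-35/38*10 - 155)/46633 = -516600375*(-175/19 - 155)/46633 = -516600375/46633*(-3120/19) = 1611793170000/886027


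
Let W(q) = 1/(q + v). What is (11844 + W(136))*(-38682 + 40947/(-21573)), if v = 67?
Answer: -668827522622363/1459773 ≈ -4.5817e+8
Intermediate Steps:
W(q) = 1/(67 + q) (W(q) = 1/(q + 67) = 1/(67 + q))
(11844 + W(136))*(-38682 + 40947/(-21573)) = (11844 + 1/(67 + 136))*(-38682 + 40947/(-21573)) = (11844 + 1/203)*(-38682 + 40947*(-1/21573)) = (11844 + 1/203)*(-38682 - 13649/7191) = (2404333/203)*(-278175911/7191) = -668827522622363/1459773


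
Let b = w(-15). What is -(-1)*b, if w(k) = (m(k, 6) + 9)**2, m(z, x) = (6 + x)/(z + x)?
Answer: 529/9 ≈ 58.778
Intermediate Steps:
m(z, x) = (6 + x)/(x + z)
w(k) = (9 + 12/(6 + k))**2 (w(k) = ((6 + 6)/(6 + k) + 9)**2 = (12/(6 + k) + 9)**2 = (9 + 12/(6 + k))**2)
b = 529/9 (b = 9*(22 + 3*(-15))**2/(6 - 15)**2 = 9*(22 - 45)**2/(-9)**2 = 9*(1/81)*(-23)**2 = 9*(1/81)*529 = 529/9 ≈ 58.778)
-(-1)*b = -(-1)*529/9 = -1*(-529/9) = 529/9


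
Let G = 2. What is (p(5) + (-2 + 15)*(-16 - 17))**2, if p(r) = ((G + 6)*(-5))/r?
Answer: 190969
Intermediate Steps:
p(r) = -40/r (p(r) = ((2 + 6)*(-5))/r = (8*(-5))/r = -40/r)
(p(5) + (-2 + 15)*(-16 - 17))**2 = (-40/5 + (-2 + 15)*(-16 - 17))**2 = (-40*1/5 + 13*(-33))**2 = (-8 - 429)**2 = (-437)**2 = 190969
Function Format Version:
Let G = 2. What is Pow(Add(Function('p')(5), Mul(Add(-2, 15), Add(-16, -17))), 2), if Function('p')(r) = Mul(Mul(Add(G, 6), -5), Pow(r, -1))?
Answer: 190969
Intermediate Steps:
Function('p')(r) = Mul(-40, Pow(r, -1)) (Function('p')(r) = Mul(Mul(Add(2, 6), -5), Pow(r, -1)) = Mul(Mul(8, -5), Pow(r, -1)) = Mul(-40, Pow(r, -1)))
Pow(Add(Function('p')(5), Mul(Add(-2, 15), Add(-16, -17))), 2) = Pow(Add(Mul(-40, Pow(5, -1)), Mul(Add(-2, 15), Add(-16, -17))), 2) = Pow(Add(Mul(-40, Rational(1, 5)), Mul(13, -33)), 2) = Pow(Add(-8, -429), 2) = Pow(-437, 2) = 190969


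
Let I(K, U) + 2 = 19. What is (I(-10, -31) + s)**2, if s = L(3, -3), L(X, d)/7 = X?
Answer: 1444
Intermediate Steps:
L(X, d) = 7*X
s = 21 (s = 7*3 = 21)
I(K, U) = 17 (I(K, U) = -2 + 19 = 17)
(I(-10, -31) + s)**2 = (17 + 21)**2 = 38**2 = 1444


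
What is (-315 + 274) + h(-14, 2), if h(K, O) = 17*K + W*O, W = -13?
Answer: -305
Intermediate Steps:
h(K, O) = -13*O + 17*K (h(K, O) = 17*K - 13*O = -13*O + 17*K)
(-315 + 274) + h(-14, 2) = (-315 + 274) + (-13*2 + 17*(-14)) = -41 + (-26 - 238) = -41 - 264 = -305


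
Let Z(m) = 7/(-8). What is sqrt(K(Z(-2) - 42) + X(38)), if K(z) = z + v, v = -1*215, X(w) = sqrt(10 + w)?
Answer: sqrt(-4126 + 64*sqrt(3))/4 ≈ 15.841*I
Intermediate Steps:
Z(m) = -7/8 (Z(m) = 7*(-1/8) = -7/8)
v = -215
K(z) = -215 + z (K(z) = z - 215 = -215 + z)
sqrt(K(Z(-2) - 42) + X(38)) = sqrt((-215 + (-7/8 - 42)) + sqrt(10 + 38)) = sqrt((-215 - 343/8) + sqrt(48)) = sqrt(-2063/8 + 4*sqrt(3))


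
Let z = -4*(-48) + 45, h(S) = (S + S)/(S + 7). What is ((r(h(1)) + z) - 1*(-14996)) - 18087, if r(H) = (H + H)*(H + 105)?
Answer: -22411/8 ≈ -2801.4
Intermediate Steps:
h(S) = 2*S/(7 + S) (h(S) = (2*S)/(7 + S) = 2*S/(7 + S))
z = 237 (z = 192 + 45 = 237)
r(H) = 2*H*(105 + H) (r(H) = (2*H)*(105 + H) = 2*H*(105 + H))
((r(h(1)) + z) - 1*(-14996)) - 18087 = ((2*(2*1/(7 + 1))*(105 + 2*1/(7 + 1)) + 237) - 1*(-14996)) - 18087 = ((2*(2*1/8)*(105 + 2*1/8) + 237) + 14996) - 18087 = ((2*(2*1*(1/8))*(105 + 2*1*(1/8)) + 237) + 14996) - 18087 = ((2*(1/4)*(105 + 1/4) + 237) + 14996) - 18087 = ((2*(1/4)*(421/4) + 237) + 14996) - 18087 = ((421/8 + 237) + 14996) - 18087 = (2317/8 + 14996) - 18087 = 122285/8 - 18087 = -22411/8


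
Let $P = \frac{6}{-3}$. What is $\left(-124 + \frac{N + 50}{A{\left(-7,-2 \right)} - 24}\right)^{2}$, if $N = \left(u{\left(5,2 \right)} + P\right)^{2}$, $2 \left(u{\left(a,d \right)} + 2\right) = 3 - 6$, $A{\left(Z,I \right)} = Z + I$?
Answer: $\frac{30946969}{1936} \approx 15985.0$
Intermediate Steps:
$A{\left(Z,I \right)} = I + Z$
$u{\left(a,d \right)} = - \frac{7}{2}$ ($u{\left(a,d \right)} = -2 + \frac{3 - 6}{2} = -2 + \frac{1}{2} \left(-3\right) = -2 - \frac{3}{2} = - \frac{7}{2}$)
$P = -2$ ($P = 6 \left(- \frac{1}{3}\right) = -2$)
$N = \frac{121}{4}$ ($N = \left(- \frac{7}{2} - 2\right)^{2} = \left(- \frac{11}{2}\right)^{2} = \frac{121}{4} \approx 30.25$)
$\left(-124 + \frac{N + 50}{A{\left(-7,-2 \right)} - 24}\right)^{2} = \left(-124 + \frac{\frac{121}{4} + 50}{\left(-2 - 7\right) - 24}\right)^{2} = \left(-124 + \frac{321}{4 \left(-9 - 24\right)}\right)^{2} = \left(-124 + \frac{321}{4 \left(-33\right)}\right)^{2} = \left(-124 + \frac{321}{4} \left(- \frac{1}{33}\right)\right)^{2} = \left(-124 - \frac{107}{44}\right)^{2} = \left(- \frac{5563}{44}\right)^{2} = \frac{30946969}{1936}$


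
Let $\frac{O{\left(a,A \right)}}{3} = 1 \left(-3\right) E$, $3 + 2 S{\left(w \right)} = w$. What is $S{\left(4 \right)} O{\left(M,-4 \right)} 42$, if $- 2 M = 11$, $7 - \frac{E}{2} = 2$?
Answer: $-1890$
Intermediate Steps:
$E = 10$ ($E = 14 - 4 = 10$)
$M = - \frac{11}{2}$ ($M = \left(- \frac{1}{2}\right) 11 = - \frac{11}{2} \approx -5.5$)
$S{\left(w \right)} = - \frac{3}{2} + \frac{w}{2}$
$O{\left(a,A \right)} = -90$ ($O{\left(a,A \right)} = 3 \cdot 1 \left(-3\right) 10 = 3 \left(\left(-3\right) 10\right) = 3 \left(-30\right) = -90$)
$S{\left(4 \right)} O{\left(M,-4 \right)} 42 = \left(- \frac{3}{2} + \frac{1}{2} \cdot 4\right) \left(-90\right) 42 = \left(- \frac{3}{2} + 2\right) \left(-90\right) 42 = \frac{1}{2} \left(-90\right) 42 = \left(-45\right) 42 = -1890$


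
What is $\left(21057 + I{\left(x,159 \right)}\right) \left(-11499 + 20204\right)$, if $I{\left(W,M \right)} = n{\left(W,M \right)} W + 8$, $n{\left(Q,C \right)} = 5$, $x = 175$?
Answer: $190987700$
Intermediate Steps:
$I{\left(W,M \right)} = 8 + 5 W$ ($I{\left(W,M \right)} = 5 W + 8 = 8 + 5 W$)
$\left(21057 + I{\left(x,159 \right)}\right) \left(-11499 + 20204\right) = \left(21057 + \left(8 + 5 \cdot 175\right)\right) \left(-11499 + 20204\right) = \left(21057 + \left(8 + 875\right)\right) 8705 = \left(21057 + 883\right) 8705 = 21940 \cdot 8705 = 190987700$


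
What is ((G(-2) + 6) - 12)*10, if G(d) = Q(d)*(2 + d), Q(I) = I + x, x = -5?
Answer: -60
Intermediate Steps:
Q(I) = -5 + I (Q(I) = I - 5 = -5 + I)
G(d) = (-5 + d)*(2 + d)
((G(-2) + 6) - 12)*10 = (((-5 - 2)*(2 - 2) + 6) - 12)*10 = ((-7*0 + 6) - 12)*10 = ((0 + 6) - 12)*10 = (6 - 12)*10 = -6*10 = -60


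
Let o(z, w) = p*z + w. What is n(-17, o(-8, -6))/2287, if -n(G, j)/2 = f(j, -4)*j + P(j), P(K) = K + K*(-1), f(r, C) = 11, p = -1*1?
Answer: -44/2287 ≈ -0.019239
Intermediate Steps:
p = -1
o(z, w) = w - z (o(z, w) = -z + w = w - z)
P(K) = 0 (P(K) = K - K = 0)
n(G, j) = -22*j (n(G, j) = -2*(11*j + 0) = -22*j)
n(-17, o(-8, -6))/2287 = -22*(-6 - 1*(-8))/2287 = -22*(-6 + 8)*(1/2287) = -22*2*(1/2287) = -44*1/2287 = -44/2287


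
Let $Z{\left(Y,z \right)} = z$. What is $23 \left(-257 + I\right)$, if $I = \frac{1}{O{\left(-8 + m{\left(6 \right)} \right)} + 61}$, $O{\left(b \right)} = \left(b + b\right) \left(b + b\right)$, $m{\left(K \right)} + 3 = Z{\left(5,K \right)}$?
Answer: $- \frac{41376}{7} \approx -5910.9$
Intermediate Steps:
$m{\left(K \right)} = -3 + K$
$O{\left(b \right)} = 4 b^{2}$ ($O{\left(b \right)} = 2 b 2 b = 4 b^{2}$)
$I = \frac{1}{161}$ ($I = \frac{1}{4 \left(-8 + \left(-3 + 6\right)\right)^{2} + 61} = \frac{1}{4 \left(-8 + 3\right)^{2} + 61} = \frac{1}{4 \left(-5\right)^{2} + 61} = \frac{1}{4 \cdot 25 + 61} = \frac{1}{100 + 61} = \frac{1}{161} \approx 0.0062112$)
$23 \left(-257 + I\right) = 23 \left(-257 + \frac{1}{161}\right) = 23 \left(- \frac{41376}{161}\right) = - \frac{41376}{7}$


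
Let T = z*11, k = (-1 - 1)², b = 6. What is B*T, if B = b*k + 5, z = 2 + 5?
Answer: 2233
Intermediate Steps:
k = 4 (k = (-2)² = 4)
z = 7
T = 77 (T = 7*11 = 77)
B = 29 (B = 6*4 + 5 = 24 + 5 = 29)
B*T = 29*77 = 2233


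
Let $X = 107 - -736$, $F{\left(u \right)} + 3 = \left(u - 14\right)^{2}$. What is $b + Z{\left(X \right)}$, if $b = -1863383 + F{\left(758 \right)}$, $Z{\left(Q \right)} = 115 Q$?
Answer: $-1212905$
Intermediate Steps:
$F{\left(u \right)} = -3 + \left(-14 + u\right)^{2}$ ($F{\left(u \right)} = -3 + \left(u - 14\right)^{2} = -3 + \left(-14 + u\right)^{2}$)
$X = 843$ ($X = 107 + 736 = 843$)
$b = -1309850$ ($b = -1863383 - \left(3 - \left(-14 + 758\right)^{2}\right) = -1863383 - \left(3 - 744^{2}\right) = -1863383 + \left(-3 + 553536\right) = -1863383 + 553533 = -1309850$)
$b + Z{\left(X \right)} = -1309850 + 115 \cdot 843 = -1309850 + 96945 = -1212905$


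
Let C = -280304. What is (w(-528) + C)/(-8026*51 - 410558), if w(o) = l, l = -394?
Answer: 140349/409942 ≈ 0.34236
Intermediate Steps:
w(o) = -394
(w(-528) + C)/(-8026*51 - 410558) = (-394 - 280304)/(-8026*51 - 410558) = -280698/(-409326 - 410558) = -280698/(-819884) = -280698*(-1/819884) = 140349/409942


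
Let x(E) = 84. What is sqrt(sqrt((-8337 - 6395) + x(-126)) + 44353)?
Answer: sqrt(44353 + 2*I*sqrt(3662)) ≈ 210.6 + 0.2873*I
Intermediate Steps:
sqrt(sqrt((-8337 - 6395) + x(-126)) + 44353) = sqrt(sqrt((-8337 - 6395) + 84) + 44353) = sqrt(sqrt(-14732 + 84) + 44353) = sqrt(sqrt(-14648) + 44353) = sqrt(2*I*sqrt(3662) + 44353) = sqrt(44353 + 2*I*sqrt(3662))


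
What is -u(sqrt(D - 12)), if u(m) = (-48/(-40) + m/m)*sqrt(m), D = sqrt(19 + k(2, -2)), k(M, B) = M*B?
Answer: -11*(-1)**(1/4)*(12 - sqrt(15))**(1/4)/5 ≈ -2.6266 - 2.6266*I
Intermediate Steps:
k(M, B) = B*M
D = sqrt(15) (D = sqrt(19 - 2*2) = sqrt(19 - 4) = sqrt(15) ≈ 3.8730)
u(m) = 11*sqrt(m)/5 (u(m) = (-48*(-1/40) + 1)*sqrt(m) = (6/5 + 1)*sqrt(m) = 11*sqrt(m)/5)
-u(sqrt(D - 12)) = -11*sqrt(sqrt(sqrt(15) - 12))/5 = -11*sqrt(sqrt(-12 + sqrt(15)))/5 = -11*(-12 + sqrt(15))**(1/4)/5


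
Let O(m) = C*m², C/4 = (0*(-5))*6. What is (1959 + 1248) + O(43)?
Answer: 3207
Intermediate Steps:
C = 0 (C = 4*((0*(-5))*6) = 4*(0*6) = 4*0 = 0)
O(m) = 0 (O(m) = 0*m² = 0)
(1959 + 1248) + O(43) = (1959 + 1248) + 0 = 3207 + 0 = 3207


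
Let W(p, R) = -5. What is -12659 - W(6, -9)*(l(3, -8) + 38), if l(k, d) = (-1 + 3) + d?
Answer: -12499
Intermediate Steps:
l(k, d) = 2 + d
-12659 - W(6, -9)*(l(3, -8) + 38) = -12659 - (-5)*((2 - 8) + 38) = -12659 - (-5)*(-6 + 38) = -12659 - (-5)*32 = -12659 - 1*(-160) = -12659 + 160 = -12499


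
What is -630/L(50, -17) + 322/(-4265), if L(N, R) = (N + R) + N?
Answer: -2713676/353995 ≈ -7.6659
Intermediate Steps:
L(N, R) = R + 2*N
-630/L(50, -17) + 322/(-4265) = -630/(-17 + 2*50) + 322/(-4265) = -630/(-17 + 100) + 322*(-1/4265) = -630/83 - 322/4265 = -2713676/353995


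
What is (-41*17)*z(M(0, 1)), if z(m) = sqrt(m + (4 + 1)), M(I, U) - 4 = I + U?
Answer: -697*sqrt(10) ≈ -2204.1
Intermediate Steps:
M(I, U) = 4 + I + U (M(I, U) = 4 + (I + U) = 4 + I + U)
z(m) = sqrt(5 + m) (z(m) = sqrt(m + 5) = sqrt(5 + m))
(-41*17)*z(M(0, 1)) = (-41*17)*sqrt(5 + (4 + 0 + 1)) = -697*sqrt(5 + 5) = -697*sqrt(10)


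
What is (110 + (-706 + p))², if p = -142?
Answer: 544644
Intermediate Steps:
(110 + (-706 + p))² = (110 + (-706 - 142))² = (110 - 848)² = (-738)² = 544644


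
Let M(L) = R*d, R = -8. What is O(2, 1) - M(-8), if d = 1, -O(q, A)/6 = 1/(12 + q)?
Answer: 53/7 ≈ 7.5714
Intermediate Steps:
O(q, A) = -6/(12 + q)
M(L) = -8 (M(L) = -8*1 = -8)
O(2, 1) - M(-8) = -6/(12 + 2) - 1*(-8) = -6/14 + 8 = -6*1/14 + 8 = -3/7 + 8 = 53/7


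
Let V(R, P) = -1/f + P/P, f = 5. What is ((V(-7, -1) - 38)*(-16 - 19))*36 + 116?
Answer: 46988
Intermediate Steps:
V(R, P) = ⅘ (V(R, P) = -1/5 + P/P = -1*⅕ + 1 = -⅕ + 1 = ⅘)
((V(-7, -1) - 38)*(-16 - 19))*36 + 116 = ((⅘ - 38)*(-16 - 19))*36 + 116 = -186/5*(-35)*36 + 116 = 1302*36 + 116 = 46872 + 116 = 46988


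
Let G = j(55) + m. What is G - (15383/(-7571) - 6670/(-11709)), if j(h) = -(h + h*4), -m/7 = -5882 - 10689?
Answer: 10258750567735/88648839 ≈ 1.1572e+5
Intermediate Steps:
m = 115997 (m = -7*(-5882 - 10689) = -7*(-16571) = 115997)
j(h) = -5*h (j(h) = -(h + 4*h) = -5*h)
G = 115722 (G = -5*55 + 115997 = -275 + 115997 = 115722)
G - (15383/(-7571) - 6670/(-11709)) = 115722 - (15383/(-7571) - 6670/(-11709)) = 115722 - (15383*(-1/7571) - 6670*(-1/11709)) = 115722 - (-15383/7571 + 6670/11709) = 115722 - 1*(-129620977/88648839) = 115722 + 129620977/88648839 = 10258750567735/88648839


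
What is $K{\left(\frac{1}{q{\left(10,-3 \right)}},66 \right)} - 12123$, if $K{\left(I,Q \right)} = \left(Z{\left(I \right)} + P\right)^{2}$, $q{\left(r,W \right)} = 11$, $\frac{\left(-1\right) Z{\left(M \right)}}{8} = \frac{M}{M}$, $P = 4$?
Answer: $-12107$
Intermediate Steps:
$Z{\left(M \right)} = -8$ ($Z{\left(M \right)} = - 8 \frac{M}{M} = \left(-8\right) 1 = -8$)
$K{\left(I,Q \right)} = 16$ ($K{\left(I,Q \right)} = \left(-8 + 4\right)^{2} = \left(-4\right)^{2} = 16$)
$K{\left(\frac{1}{q{\left(10,-3 \right)}},66 \right)} - 12123 = 16 - 12123 = -12107$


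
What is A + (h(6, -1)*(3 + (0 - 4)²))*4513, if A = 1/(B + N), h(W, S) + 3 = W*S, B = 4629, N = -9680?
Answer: -3897972874/5051 ≈ -7.7172e+5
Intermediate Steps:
h(W, S) = -3 + S*W (h(W, S) = -3 + W*S = -3 + S*W)
A = -1/5051 (A = 1/(4629 - 9680) = 1/(-5051) = -1/5051 ≈ -0.00019798)
A + (h(6, -1)*(3 + (0 - 4)²))*4513 = -1/5051 + ((-3 - 1*6)*(3 + (0 - 4)²))*4513 = -1/5051 + ((-3 - 6)*(3 + (-4)²))*4513 = -1/5051 - 9*(3 + 16)*4513 = -1/5051 - 9*19*4513 = -1/5051 - 171*4513 = -1/5051 - 771723 = -3897972874/5051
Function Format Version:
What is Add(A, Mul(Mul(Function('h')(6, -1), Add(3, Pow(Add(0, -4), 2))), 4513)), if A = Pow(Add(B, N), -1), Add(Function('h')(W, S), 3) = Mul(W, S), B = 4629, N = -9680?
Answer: Rational(-3897972874, 5051) ≈ -7.7172e+5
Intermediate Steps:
Function('h')(W, S) = Add(-3, Mul(S, W)) (Function('h')(W, S) = Add(-3, Mul(W, S)) = Add(-3, Mul(S, W)))
A = Rational(-1, 5051) (A = Pow(Add(4629, -9680), -1) = Pow(-5051, -1) = Rational(-1, 5051) ≈ -0.00019798)
Add(A, Mul(Mul(Function('h')(6, -1), Add(3, Pow(Add(0, -4), 2))), 4513)) = Add(Rational(-1, 5051), Mul(Mul(Add(-3, Mul(-1, 6)), Add(3, Pow(Add(0, -4), 2))), 4513)) = Add(Rational(-1, 5051), Mul(Mul(Add(-3, -6), Add(3, Pow(-4, 2))), 4513)) = Add(Rational(-1, 5051), Mul(Mul(-9, Add(3, 16)), 4513)) = Add(Rational(-1, 5051), Mul(Mul(-9, 19), 4513)) = Add(Rational(-1, 5051), Mul(-171, 4513)) = Add(Rational(-1, 5051), -771723) = Rational(-3897972874, 5051)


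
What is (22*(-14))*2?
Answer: -616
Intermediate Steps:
(22*(-14))*2 = -308*2 = -616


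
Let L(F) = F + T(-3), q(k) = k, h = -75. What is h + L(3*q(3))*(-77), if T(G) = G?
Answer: -537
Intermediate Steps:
L(F) = -3 + F (L(F) = F - 3 = -3 + F)
h + L(3*q(3))*(-77) = -75 + (-3 + 3*3)*(-77) = -75 + (-3 + 9)*(-77) = -75 + 6*(-77) = -75 - 462 = -537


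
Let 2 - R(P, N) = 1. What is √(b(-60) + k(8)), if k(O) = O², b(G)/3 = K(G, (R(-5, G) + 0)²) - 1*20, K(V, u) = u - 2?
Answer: 1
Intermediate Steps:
R(P, N) = 1 (R(P, N) = 2 - 1*1 = 2 - 1 = 1)
K(V, u) = -2 + u
b(G) = -63 (b(G) = 3*((-2 + (1 + 0)²) - 1*20) = 3*((-2 + 1²) - 20) = 3*((-2 + 1) - 20) = 3*(-1 - 20) = 3*(-21) = -63)
√(b(-60) + k(8)) = √(-63 + 8²) = √(-63 + 64) = √1 = 1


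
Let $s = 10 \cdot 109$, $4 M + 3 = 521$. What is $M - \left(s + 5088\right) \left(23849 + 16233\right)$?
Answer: $- \frac{495252933}{2} \approx -2.4763 \cdot 10^{8}$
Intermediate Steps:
$M = \frac{259}{2}$ ($M = - \frac{3}{4} + \frac{1}{4} \cdot 521 = - \frac{3}{4} + \frac{521}{4} = \frac{259}{2} \approx 129.5$)
$s = 1090$
$M - \left(s + 5088\right) \left(23849 + 16233\right) = \frac{259}{2} - \left(1090 + 5088\right) \left(23849 + 16233\right) = \frac{259}{2} - 6178 \cdot 40082 = \frac{259}{2} - 247626596 = - \frac{495252933}{2}$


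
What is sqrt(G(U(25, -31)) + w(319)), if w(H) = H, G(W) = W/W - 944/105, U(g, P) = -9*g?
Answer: 4*sqrt(214305)/105 ≈ 17.635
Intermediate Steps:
G(W) = -839/105 (G(W) = 1 - 944*1/105 = 1 - 944/105 = -839/105)
sqrt(G(U(25, -31)) + w(319)) = sqrt(-839/105 + 319) = sqrt(32656/105) = 4*sqrt(214305)/105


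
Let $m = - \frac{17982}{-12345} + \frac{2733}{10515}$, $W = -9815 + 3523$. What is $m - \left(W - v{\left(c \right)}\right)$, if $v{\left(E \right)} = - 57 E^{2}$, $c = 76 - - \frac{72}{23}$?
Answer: $- \frac{535030959293817}{1525961335} \approx -3.5062 \cdot 10^{5}$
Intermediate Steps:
$W = -6292$
$m = \frac{4951547}{2884615}$ ($m = \left(-17982\right) \left(- \frac{1}{12345}\right) + 2733 \cdot \frac{1}{10515} = \frac{5994}{4115} + \frac{911}{3505} = \frac{4951547}{2884615} \approx 1.7165$)
$c = \frac{1820}{23}$ ($c = 76 - \left(-72\right) \frac{1}{23} = 76 - - \frac{72}{23} = 76 + \frac{72}{23} = \frac{1820}{23} \approx 79.13$)
$m - \left(W - v{\left(c \right)}\right) = \frac{4951547}{2884615} - \left(-6292 + 57 \left(\frac{1820}{23}\right)^{2}\right) = \frac{4951547}{2884615} + \left(\left(-57\right) \frac{3312400}{529} + 6292\right) = \frac{4951547}{2884615} + \left(- \frac{188806800}{529} + 6292\right) = \frac{4951547}{2884615} - \frac{185478332}{529} = - \frac{535030959293817}{1525961335}$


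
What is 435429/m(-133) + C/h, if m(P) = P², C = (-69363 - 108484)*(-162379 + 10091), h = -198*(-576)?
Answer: 14973059308453/63043596 ≈ 2.3750e+5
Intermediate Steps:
h = 114048
C = 27083963936 (C = -177847*(-152288) = 27083963936)
435429/m(-133) + C/h = 435429/((-133)²) + 27083963936/114048 = 435429/17689 + 27083963936*(1/114048) = 435429*(1/17689) + 846373873/3564 = 435429/17689 + 846373873/3564 = 14973059308453/63043596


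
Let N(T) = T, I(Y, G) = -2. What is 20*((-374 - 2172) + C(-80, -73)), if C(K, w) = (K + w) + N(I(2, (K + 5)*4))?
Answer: -54020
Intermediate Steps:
C(K, w) = -2 + K + w (C(K, w) = (K + w) - 2 = -2 + K + w)
20*((-374 - 2172) + C(-80, -73)) = 20*((-374 - 2172) + (-2 - 80 - 73)) = 20*(-2546 - 155) = 20*(-2701) = -54020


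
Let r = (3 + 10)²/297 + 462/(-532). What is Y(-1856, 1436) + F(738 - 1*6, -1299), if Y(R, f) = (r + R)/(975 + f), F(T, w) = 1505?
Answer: 40930921535/27210546 ≈ 1504.2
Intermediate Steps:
r = -3379/11286 (r = 13²*(1/297) + 462*(-1/532) = 169*(1/297) - 33/38 = 169/297 - 33/38 = -3379/11286 ≈ -0.29940)
Y(R, f) = (-3379/11286 + R)/(975 + f)
Y(-1856, 1436) + F(738 - 1*6, -1299) = (-3379/11286 - 1856)/(975 + 1436) + 1505 = -20950195/11286/2411 + 1505 = (1/2411)*(-20950195/11286) + 1505 = -20950195/27210546 + 1505 = 40930921535/27210546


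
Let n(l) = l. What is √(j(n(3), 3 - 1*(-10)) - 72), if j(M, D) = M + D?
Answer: 2*I*√14 ≈ 7.4833*I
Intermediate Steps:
j(M, D) = D + M
√(j(n(3), 3 - 1*(-10)) - 72) = √(((3 - 1*(-10)) + 3) - 72) = √(((3 + 10) + 3) - 72) = √((13 + 3) - 72) = √(16 - 72) = √(-56) = 2*I*√14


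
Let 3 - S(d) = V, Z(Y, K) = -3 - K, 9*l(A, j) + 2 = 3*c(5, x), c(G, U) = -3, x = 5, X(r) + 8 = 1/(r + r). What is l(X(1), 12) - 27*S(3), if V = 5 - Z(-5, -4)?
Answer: 232/9 ≈ 25.778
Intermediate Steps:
X(r) = -8 + 1/(2*r) (X(r) = -8 + 1/(r + r) = -8 + 1/(2*r))
l(A, j) = -11/9 (l(A, j) = -2/9 + (3*(-3))/9 = -2/9 + (1/9)*(-9) = -2/9 - 1 = -11/9)
V = 4 (V = 5 - (-3 - 1*(-4)) = 5 - (-3 + 4) = 5 - 1*1 = 5 - 1 = 4)
S(d) = -1 (S(d) = 3 - 1*4 = 3 - 4 = -1)
l(X(1), 12) - 27*S(3) = -11/9 - 27*(-1) = -11/9 + 27 = 232/9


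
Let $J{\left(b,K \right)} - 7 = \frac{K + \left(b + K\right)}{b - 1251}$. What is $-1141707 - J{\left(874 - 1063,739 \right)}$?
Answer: $- \frac{1644066871}{1440} \approx -1.1417 \cdot 10^{6}$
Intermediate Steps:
$J{\left(b,K \right)} = 7 + \frac{b + 2 K}{-1251 + b}$ ($J{\left(b,K \right)} = 7 + \frac{K + \left(b + K\right)}{b - 1251} = 7 + \frac{K + \left(K + b\right)}{-1251 + b} = 7 + \frac{b + 2 K}{-1251 + b}$)
$-1141707 - J{\left(874 - 1063,739 \right)} = -1141707 - \frac{-8757 + 2 \cdot 739 + 8 \left(874 - 1063\right)}{-1251 + \left(874 - 1063\right)} = -1141707 - \frac{-8757 + 1478 + 8 \left(874 - 1063\right)}{-1251 + \left(874 - 1063\right)} = -1141707 - \frac{-8757 + 1478 + 8 \left(-189\right)}{-1251 - 189} = -1141707 - \frac{-8757 + 1478 - 1512}{-1440} = -1141707 - \left(- \frac{1}{1440}\right) \left(-8791\right) = -1141707 - \frac{8791}{1440} = - \frac{1644066871}{1440}$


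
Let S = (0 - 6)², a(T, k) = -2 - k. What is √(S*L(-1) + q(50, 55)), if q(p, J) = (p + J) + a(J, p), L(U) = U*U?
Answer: √89 ≈ 9.4340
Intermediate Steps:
L(U) = U²
q(p, J) = -2 + J (q(p, J) = (p + J) + (-2 - p) = (J + p) + (-2 - p) = -2 + J)
S = 36 (S = (-6)² = 36)
√(S*L(-1) + q(50, 55)) = √(36*(-1)² + (-2 + 55)) = √(36*1 + 53) = √(36 + 53) = √89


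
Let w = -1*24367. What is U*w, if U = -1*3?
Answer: 73101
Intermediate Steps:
w = -24367
U = -3
U*w = -3*(-24367) = 73101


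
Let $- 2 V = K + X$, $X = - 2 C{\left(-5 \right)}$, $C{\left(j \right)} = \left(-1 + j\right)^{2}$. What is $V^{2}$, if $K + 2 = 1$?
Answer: $\frac{5329}{4} \approx 1332.3$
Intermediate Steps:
$K = -1$ ($K = -2 + 1 = -1$)
$X = -72$ ($X = - 2 \left(-1 - 5\right)^{2} = - 2 \left(-6\right)^{2} = \left(-2\right) 36 = -72$)
$V = \frac{73}{2}$ ($V = - \frac{-1 - 72}{2} = \left(- \frac{1}{2}\right) \left(-73\right) = \frac{73}{2} \approx 36.5$)
$V^{2} = \left(\frac{73}{2}\right)^{2} = \frac{5329}{4}$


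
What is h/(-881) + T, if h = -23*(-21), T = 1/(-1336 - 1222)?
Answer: -1236395/2253598 ≈ -0.54863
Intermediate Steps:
T = -1/2558 (T = 1/(-2558) = -1/2558 ≈ -0.00039093)
h = 483
h/(-881) + T = 483/(-881) - 1/2558 = -1/881*483 - 1/2558 = -483/881 - 1/2558 = -1236395/2253598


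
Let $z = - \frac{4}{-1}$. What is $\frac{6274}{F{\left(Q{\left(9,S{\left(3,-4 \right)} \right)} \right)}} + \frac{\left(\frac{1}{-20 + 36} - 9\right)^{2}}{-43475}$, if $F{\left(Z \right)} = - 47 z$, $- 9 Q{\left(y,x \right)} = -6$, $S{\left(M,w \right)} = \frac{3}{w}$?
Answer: $- \frac{371441249}{11129600} \approx -33.374$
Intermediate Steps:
$z = 4$ ($z = \left(-4\right) \left(-1\right) = 4$)
$Q{\left(y,x \right)} = \frac{2}{3}$ ($Q{\left(y,x \right)} = \left(- \frac{1}{9}\right) \left(-6\right) = \frac{2}{3}$)
$F{\left(Z \right)} = -188$ ($F{\left(Z \right)} = \left(-47\right) 4 = -188$)
$\frac{6274}{F{\left(Q{\left(9,S{\left(3,-4 \right)} \right)} \right)}} + \frac{\left(\frac{1}{-20 + 36} - 9\right)^{2}}{-43475} = \frac{6274}{-188} + \frac{\left(\frac{1}{-20 + 36} - 9\right)^{2}}{-43475} = 6274 \left(- \frac{1}{188}\right) + \left(\frac{1}{16} - 9\right)^{2} \left(- \frac{1}{43475}\right) = - \frac{3137}{94} + \left(\frac{1}{16} - 9\right)^{2} \left(- \frac{1}{43475}\right) = - \frac{3137}{94} + \left(- \frac{143}{16}\right)^{2} \left(- \frac{1}{43475}\right) = - \frac{3137}{94} + \frac{20449}{256} \left(- \frac{1}{43475}\right) = - \frac{3137}{94} - \frac{20449}{11129600} = - \frac{371441249}{11129600}$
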